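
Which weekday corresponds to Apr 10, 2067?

Sunday

Doomsday rule: the anchor day for the 2000s is Tuesday. For year 67: 67÷12 = 5 r 7, and 7÷4 = 1, so 5+7+1 = 13.
Tuesday + 13 ≡ Monday — that's 2067's doomsday.
In April the doomsday date is Apr 4.
Apr 10 is 6 days after Apr 4; 6 mod 7 = 6, so Monday + 6 = Sunday.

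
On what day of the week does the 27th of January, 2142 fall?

Saturday

Doomsday rule: the anchor day for the 2100s is Sunday. For year 42: 42÷12 = 3 r 6, and 6÷4 = 1, so 3+6+1 = 10.
Sunday + 10 ≡ Wednesday — that's 2142's doomsday.
In January the doomsday date is Jan 3 (2142 is not a leap year).
Jan 27 is 24 days after Jan 3; 24 mod 7 = 3, so Wednesday + 3 = Saturday.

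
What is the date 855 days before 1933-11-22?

July 21, 1931

−365 (one year) → Nov 22, 1932 (490 left).
−366 (one year; includes Feb 29, 1932) → Nov 22, 1931 (124 left).
−22 → Oct 31, 1931 (end of Oct, 31 days; 102 left).
−31 → Sep 30, 1931 (end of Sep, 30 days; 71 left).
−30 → Aug 31, 1931 (end of Aug, 31 days; 41 left).
−31 → Jul 31, 1931 (end of Jul, 31 days; 10 left).
−10 → Jul 21, 1931.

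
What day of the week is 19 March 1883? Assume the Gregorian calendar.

Monday

Doomsday rule: the anchor day for the 1800s is Friday. For year 83: 83÷12 = 6 r 11, and 11÷4 = 2, so 6+11+2 = 19.
Friday + 19 ≡ Wednesday — that's 1883's doomsday.
In March the doomsday date is Mar 14.
Mar 19 is 5 days after Mar 14; 5 mod 7 = 5, so Wednesday + 5 = Monday.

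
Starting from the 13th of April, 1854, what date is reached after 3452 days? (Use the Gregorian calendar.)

September 25, 1863

+365 (one year) → Apr 13, 1855 (3087 left).
+366 (one year; includes Feb 29, 1856) → Apr 13, 1856 (2721 left).
+365 (one year) → Apr 13, 1857 (2356 left).
+365 (one year) → Apr 13, 1858 (1991 left).
+365 (one year) → Apr 13, 1859 (1626 left).
+366 (one year; includes Feb 29, 1860) → Apr 13, 1860 (1260 left).
+365 (one year) → Apr 13, 1861 (895 left).
+365 (one year) → Apr 13, 1862 (530 left).
+365 (one year) → Apr 13, 1863 (165 left).
Apr has 30 days: +18 → May 1, 1863 (147 left).
May has 31 days: +31 → Jun 1, 1863 (116 left).
Jun has 30 days: +30 → Jul 1, 1863 (86 left).
Jul has 31 days: +31 → Aug 1, 1863 (55 left).
Aug has 31 days: +31 → Sep 1, 1863 (24 left).
+24 → Sep 25, 1863.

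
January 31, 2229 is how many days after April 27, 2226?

1010

Apr 27, 2226 → Apr 27, 2227: 365 days.
Apr 27, 2227 → Apr 27, 2228: 366 days (Feb 29, 2228 is in that span).
Apr 27, 2228 → May 27, 2228: 30 days (April has 30).
May 27, 2228 → Jun 27, 2228: 31 days (May has 31).
Jun 27, 2228 → Jul 27, 2228: 30 days (June has 30).
Jul 27, 2228 → Aug 27, 2228: 31 days (July has 31).
Aug 27, 2228 → Sep 27, 2228: 31 days (August has 31).
Sep 27, 2228 → Oct 27, 2228: 30 days (September has 30).
Oct 27, 2228 → Nov 27, 2228: 31 days (October has 31).
Nov 27, 2228 → Dec 27, 2228: 30 days (November has 30).
Dec 27, 2228 → Jan 27, 2229: 31 days (December has 31).
Jan 27, 2229 → Jan 31, 2229: 4 days.
Total: 1010 days.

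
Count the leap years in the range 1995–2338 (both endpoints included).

Multiples of 4 in [1995,2338]: 86.
Of those, multiples of 100: 4 (not leap unless ÷400).
Multiples of 400: 1.
Leap years = 86 − 4 + 1 = 83.

83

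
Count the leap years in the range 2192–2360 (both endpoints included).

Multiples of 4 in [2192,2360]: 43.
Of those, multiples of 100: 2 (not leap unless ÷400).
Multiples of 400: 0.
Leap years = 43 − 2 + 0 = 41.

41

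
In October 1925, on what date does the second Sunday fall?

October 11, 1925

October 1, 1925 is a Thursday.
The first Sunday is therefore October 4 (3 days later).
The second Sunday is 4 + 1×7 = October 11.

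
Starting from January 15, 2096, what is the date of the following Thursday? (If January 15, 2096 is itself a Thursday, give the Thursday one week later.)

Jan 15, 2096 is a Sunday.
From Sunday to the next Thursday is 4 days.
Jan 15, 2096 + 4 = Jan 19, 2096.

January 19, 2096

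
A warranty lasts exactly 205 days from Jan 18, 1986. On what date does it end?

August 11, 1986

Jan has 31 days: +14 → Feb 1, 1986 (191 left).
Feb has 28 days: +28 → Mar 1, 1986 (163 left).
Mar has 31 days: +31 → Apr 1, 1986 (132 left).
Apr has 30 days: +30 → May 1, 1986 (102 left).
May has 31 days: +31 → Jun 1, 1986 (71 left).
Jun has 30 days: +30 → Jul 1, 1986 (41 left).
Jul has 31 days: +31 → Aug 1, 1986 (10 left).
+10 → Aug 11, 1986.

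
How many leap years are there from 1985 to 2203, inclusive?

Multiples of 4 in [1985,2203]: 54.
Of those, multiples of 100: 3 (not leap unless ÷400).
Multiples of 400: 1.
Leap years = 54 − 3 + 1 = 52.

52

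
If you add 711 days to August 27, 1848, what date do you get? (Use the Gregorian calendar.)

August 8, 1850

+365 (one year) → Aug 27, 1849 (346 left).
Aug has 31 days: +5 → Sep 1, 1849 (341 left).
Sep has 30 days: +30 → Oct 1, 1849 (311 left).
Oct has 31 days: +31 → Nov 1, 1849 (280 left).
Nov has 30 days: +30 → Dec 1, 1849 (250 left).
Dec has 31 days: +31 → Jan 1, 1850 (219 left).
Jan has 31 days: +31 → Feb 1, 1850 (188 left).
Feb has 28 days: +28 → Mar 1, 1850 (160 left).
Mar has 31 days: +31 → Apr 1, 1850 (129 left).
Apr has 30 days: +30 → May 1, 1850 (99 left).
May has 31 days: +31 → Jun 1, 1850 (68 left).
Jun has 30 days: +30 → Jul 1, 1850 (38 left).
Jul has 31 days: +31 → Aug 1, 1850 (7 left).
+7 → Aug 8, 1850.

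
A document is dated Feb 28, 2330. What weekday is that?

Doomsday rule: the anchor day for the 2300s is Wednesday. For year 30: 30÷12 = 2 r 6, and 6÷4 = 1, so 2+6+1 = 9.
Wednesday + 9 ≡ Friday — that's 2330's doomsday.
In February the doomsday date is Feb 28 (2330 is not a leap year).
Feb 28 is the doomsday itself: Friday.

Friday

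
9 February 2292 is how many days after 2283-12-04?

Dec 4, 2283 → Dec 4, 2284: 366 days (Feb 29, 2284 is in that span).
Dec 4, 2284 → Dec 4, 2285: 365 days.
Dec 4, 2285 → Dec 4, 2286: 365 days.
Dec 4, 2286 → Dec 4, 2287: 365 days.
Dec 4, 2287 → Dec 4, 2288: 366 days (Feb 29, 2288 is in that span).
Dec 4, 2288 → Dec 4, 2289: 365 days.
Dec 4, 2289 → Dec 4, 2290: 365 days.
Dec 4, 2290 → Dec 4, 2291: 365 days.
Dec 4, 2291 → Jan 4, 2292: 31 days (December has 31).
Jan 4, 2292 → Feb 4, 2292: 31 days (January has 31).
Feb 4, 2292 → Feb 9, 2292: 5 days.
Total: 2989 days.

2989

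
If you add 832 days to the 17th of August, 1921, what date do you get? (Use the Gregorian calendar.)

November 27, 1923

+365 (one year) → Aug 17, 1922 (467 left).
+365 (one year) → Aug 17, 1923 (102 left).
Aug has 31 days: +15 → Sep 1, 1923 (87 left).
Sep has 30 days: +30 → Oct 1, 1923 (57 left).
Oct has 31 days: +31 → Nov 1, 1923 (26 left).
+26 → Nov 27, 1923.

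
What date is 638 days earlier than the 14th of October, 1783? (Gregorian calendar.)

−365 (one year) → Oct 14, 1782 (273 left).
−14 → Sep 30, 1782 (end of Sep, 30 days; 259 left).
−30 → Aug 31, 1782 (end of Aug, 31 days; 229 left).
−31 → Jul 31, 1782 (end of Jul, 31 days; 198 left).
−31 → Jun 30, 1782 (end of Jun, 30 days; 167 left).
−30 → May 31, 1782 (end of May, 31 days; 137 left).
−31 → Apr 30, 1782 (end of Apr, 30 days; 106 left).
−30 → Mar 31, 1782 (end of Mar, 31 days; 76 left).
−31 → Feb 28, 1782 (end of Feb, 28 days; 45 left).
−28 → Jan 31, 1782 (end of Jan, 31 days; 17 left).
−17 → Jan 14, 1782.

January 14, 1782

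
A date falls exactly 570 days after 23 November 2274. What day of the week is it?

First find the weekday of Nov 23, 2274. Doomsday rule: the anchor day for the 2200s is Friday. For year 74: 74÷12 = 6 r 2, and 2÷4 = 0, so 6+2+0 = 8.
Friday + 8 ≡ Saturday — that's 2274's doomsday.
In November the doomsday date is Nov 7.
Nov 23 is 16 days after Nov 7; 16 mod 7 = 2, so Saturday + 2 = Monday.
570 mod 7 = 3, so 570 days after a Monday is Monday + 3 = Thursday.

Thursday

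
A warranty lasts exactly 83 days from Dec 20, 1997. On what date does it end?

March 13, 1998

Dec has 31 days: +12 → Jan 1, 1998 (71 left).
Jan has 31 days: +31 → Feb 1, 1998 (40 left).
Feb has 28 days: +28 → Mar 1, 1998 (12 left).
+12 → Mar 13, 1998.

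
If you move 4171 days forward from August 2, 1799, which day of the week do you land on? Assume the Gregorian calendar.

Thursday

First find the weekday of Aug 2, 1799. Doomsday rule: the anchor day for the 1700s is Sunday. For year 99: 99÷12 = 8 r 3, and 3÷4 = 0, so 8+3+0 = 11.
Sunday + 11 ≡ Thursday — that's 1799's doomsday.
In August the doomsday date is Aug 8.
Aug 2 is 6 days before Aug 8; 6 mod 7 = 6, so Thursday − 6 = Friday.
4171 mod 7 = 6, so 4171 days after a Friday is Friday + 6 = Thursday.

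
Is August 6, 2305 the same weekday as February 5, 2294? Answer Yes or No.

From Feb 5, 2294 to Aug 6, 2305 is 4199 days.
4199 mod 7 = 6, so they are different weekdays.
(Feb 5, 2294 is a Monday; Aug 6, 2305 is a Sunday.)

No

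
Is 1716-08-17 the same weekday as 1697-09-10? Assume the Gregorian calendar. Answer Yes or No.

From Sep 10, 1697 to Aug 17, 1716 is 6915 days.
6915 mod 7 = 6, so they are different weekdays.
(Sep 10, 1697 is a Tuesday; Aug 17, 1716 is a Monday.)

No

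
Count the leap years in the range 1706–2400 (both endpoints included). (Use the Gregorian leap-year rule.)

Multiples of 4 in [1706,2400]: 174.
Of those, multiples of 100: 7 (not leap unless ÷400).
Multiples of 400: 2.
Leap years = 174 − 7 + 2 = 169.

169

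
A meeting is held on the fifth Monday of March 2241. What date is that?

March 29, 2241

March 1, 2241 is a Monday.
The first Monday is therefore March 1 (same day).
The fifth Monday is 1 + 4×7 = March 29.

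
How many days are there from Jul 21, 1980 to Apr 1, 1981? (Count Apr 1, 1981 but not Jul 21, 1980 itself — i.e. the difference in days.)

254

Jul 21, 1980 → Aug 21, 1980: 31 days (July has 31).
Aug 21, 1980 → Sep 21, 1980: 31 days (August has 31).
Sep 21, 1980 → Oct 21, 1980: 30 days (September has 30).
Oct 21, 1980 → Nov 21, 1980: 31 days (October has 31).
Nov 21, 1980 → Dec 21, 1980: 30 days (November has 30).
Dec 21, 1980 → Jan 21, 1981: 31 days (December has 31).
Jan 21, 1981 → Feb 21, 1981: 31 days (January has 31).
Feb 21, 1981 → Mar 21, 1981: 28 days (February has 28).
Mar 21, 1981 → Apr 1, 1981: 11 days.
Total: 254 days.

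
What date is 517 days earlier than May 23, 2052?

December 23, 2050

−366 (one year; includes Feb 29, 2052) → May 23, 2051 (151 left).
−23 → Apr 30, 2051 (end of Apr, 30 days; 128 left).
−30 → Mar 31, 2051 (end of Mar, 31 days; 98 left).
−31 → Feb 28, 2051 (end of Feb, 28 days; 67 left).
−28 → Jan 31, 2051 (end of Jan, 31 days; 39 left).
−31 → Dec 31, 2050 (end of Dec, 31 days; 8 left).
−8 → Dec 23, 2050.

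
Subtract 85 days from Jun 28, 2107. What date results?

−28 → May 31, 2107 (end of May, 31 days; 57 left).
−31 → Apr 30, 2107 (end of Apr, 30 days; 26 left).
−26 → Apr 4, 2107.

April 4, 2107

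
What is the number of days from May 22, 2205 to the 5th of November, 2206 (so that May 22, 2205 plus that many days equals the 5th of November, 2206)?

532

May 22, 2205 → May 22, 2206: 365 days.
May 22, 2206 → Jun 22, 2206: 31 days (May has 31).
Jun 22, 2206 → Jul 22, 2206: 30 days (June has 30).
Jul 22, 2206 → Aug 22, 2206: 31 days (July has 31).
Aug 22, 2206 → Sep 22, 2206: 31 days (August has 31).
Sep 22, 2206 → Oct 22, 2206: 30 days (September has 30).
Oct 22, 2206 → Nov 5, 2206: 14 days.
Total: 532 days.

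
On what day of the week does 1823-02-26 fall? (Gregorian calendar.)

Doomsday rule: the anchor day for the 1800s is Friday. For year 23: 23÷12 = 1 r 11, and 11÷4 = 2, so 1+11+2 = 14.
Friday + 14 ≡ Friday — that's 1823's doomsday.
In February the doomsday date is Feb 28 (1823 is not a leap year).
Feb 26 is 2 days before Feb 28; 2 mod 7 = 2, so Friday − 2 = Wednesday.

Wednesday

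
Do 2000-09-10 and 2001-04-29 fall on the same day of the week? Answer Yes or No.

From Sep 10, 2000 to Apr 29, 2001 is 231 days.
231 mod 7 = 0, so they are the same weekday.
(Sep 10, 2000 is a Sunday; Apr 29, 2001 is a Sunday.)

Yes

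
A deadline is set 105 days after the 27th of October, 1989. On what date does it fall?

February 9, 1990

Oct has 31 days: +5 → Nov 1, 1989 (100 left).
Nov has 30 days: +30 → Dec 1, 1989 (70 left).
Dec has 31 days: +31 → Jan 1, 1990 (39 left).
Jan has 31 days: +31 → Feb 1, 1990 (8 left).
+8 → Feb 9, 1990.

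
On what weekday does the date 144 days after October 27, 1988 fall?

Oct 27, 1988 is a Thursday.
144 mod 7 = 4, so 144 days after a Thursday is Thursday + 4 = Monday.

Monday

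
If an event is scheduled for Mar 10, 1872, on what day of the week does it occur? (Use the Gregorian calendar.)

Sunday

Doomsday rule: the anchor day for the 1800s is Friday. For year 72: 72÷12 = 6 r 0, and 0÷4 = 0, so 6+0+0 = 6.
Friday + 6 ≡ Thursday — that's 1872's doomsday.
In March the doomsday date is Mar 14.
Mar 10 is 4 days before Mar 14; 4 mod 7 = 4, so Thursday − 4 = Sunday.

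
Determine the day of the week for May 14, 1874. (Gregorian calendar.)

Doomsday rule: the anchor day for the 1800s is Friday. For year 74: 74÷12 = 6 r 2, and 2÷4 = 0, so 6+2+0 = 8.
Friday + 8 ≡ Saturday — that's 1874's doomsday.
In May the doomsday date is May 9.
May 14 is 5 days after May 9; 5 mod 7 = 5, so Saturday + 5 = Thursday.

Thursday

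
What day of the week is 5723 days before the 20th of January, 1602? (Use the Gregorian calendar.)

Jan 20, 1602 is a Sunday.
5723 mod 7 = 4, so 5723 days before a Sunday is Sunday − 4 = Wednesday.

Wednesday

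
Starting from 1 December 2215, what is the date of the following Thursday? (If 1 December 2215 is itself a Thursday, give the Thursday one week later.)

Dec 1, 2215 is a Friday.
From Friday to the next Thursday is 6 days.
Dec 1, 2215 + 6 = Dec 7, 2215.

December 7, 2215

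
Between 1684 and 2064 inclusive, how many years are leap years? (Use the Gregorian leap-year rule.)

Multiples of 4 in [1684,2064]: 96.
Of those, multiples of 100: 4 (not leap unless ÷400).
Multiples of 400: 1.
Leap years = 96 − 4 + 1 = 93.

93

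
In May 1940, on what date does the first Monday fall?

May 6, 1940

May 1, 1940 is a Wednesday.
The first Monday is therefore May 6 (5 days later).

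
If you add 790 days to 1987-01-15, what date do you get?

March 15, 1989

+365 (one year) → Jan 15, 1988 (425 left).
+366 (one year; includes Feb 29, 1988) → Jan 15, 1989 (59 left).
Jan has 31 days: +17 → Feb 1, 1989 (42 left).
Feb has 28 days: +28 → Mar 1, 1989 (14 left).
+14 → Mar 15, 1989.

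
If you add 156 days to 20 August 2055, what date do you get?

Aug has 31 days: +12 → Sep 1, 2055 (144 left).
Sep has 30 days: +30 → Oct 1, 2055 (114 left).
Oct has 31 days: +31 → Nov 1, 2055 (83 left).
Nov has 30 days: +30 → Dec 1, 2055 (53 left).
Dec has 31 days: +31 → Jan 1, 2056 (22 left).
+22 → Jan 23, 2056.

January 23, 2056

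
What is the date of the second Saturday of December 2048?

December 1, 2048 is a Tuesday.
The first Saturday is therefore December 5 (4 days later).
The second Saturday is 5 + 1×7 = December 12.

December 12, 2048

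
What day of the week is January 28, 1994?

Doomsday rule: the anchor day for the 1900s is Wednesday. For year 94: 94÷12 = 7 r 10, and 10÷4 = 2, so 7+10+2 = 19.
Wednesday + 19 ≡ Monday — that's 1994's doomsday.
In January the doomsday date is Jan 3 (1994 is not a leap year).
Jan 28 is 25 days after Jan 3; 25 mod 7 = 4, so Monday + 4 = Friday.

Friday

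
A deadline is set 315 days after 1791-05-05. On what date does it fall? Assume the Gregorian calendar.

March 15, 1792

May has 31 days: +27 → Jun 1, 1791 (288 left).
Jun has 30 days: +30 → Jul 1, 1791 (258 left).
Jul has 31 days: +31 → Aug 1, 1791 (227 left).
Aug has 31 days: +31 → Sep 1, 1791 (196 left).
Sep has 30 days: +30 → Oct 1, 1791 (166 left).
Oct has 31 days: +31 → Nov 1, 1791 (135 left).
Nov has 30 days: +30 → Dec 1, 1791 (105 left).
Dec has 31 days: +31 → Jan 1, 1792 (74 left).
Jan has 31 days: +31 → Feb 1, 1792 (43 left).
Feb has 29 days: +29 → Mar 1, 1792 (14 left).
+14 → Mar 15, 1792.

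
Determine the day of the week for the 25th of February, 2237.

Saturday

Doomsday rule: the anchor day for the 2200s is Friday. For year 37: 37÷12 = 3 r 1, and 1÷4 = 0, so 3+1+0 = 4.
Friday + 4 ≡ Tuesday — that's 2237's doomsday.
In February the doomsday date is Feb 28 (2237 is not a leap year).
Feb 25 is 3 days before Feb 28; 3 mod 7 = 3, so Tuesday − 3 = Saturday.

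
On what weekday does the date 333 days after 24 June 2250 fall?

Friday

Jun 24, 2250 is a Monday.
333 mod 7 = 4, so 333 days after a Monday is Monday + 4 = Friday.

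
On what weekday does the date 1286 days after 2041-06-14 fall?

First find the weekday of Jun 14, 2041. Doomsday rule: the anchor day for the 2000s is Tuesday. For year 41: 41÷12 = 3 r 5, and 5÷4 = 1, so 3+5+1 = 9.
Tuesday + 9 ≡ Thursday — that's 2041's doomsday.
In June the doomsday date is Jun 6.
Jun 14 is 8 days after Jun 6; 8 mod 7 = 1, so Thursday + 1 = Friday.
1286 mod 7 = 5, so 1286 days after a Friday is Friday + 5 = Wednesday.

Wednesday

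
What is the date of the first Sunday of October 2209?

October 1, 2209

October 1, 2209 is a Sunday.
The first Sunday is therefore October 1 (same day).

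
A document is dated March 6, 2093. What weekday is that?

Doomsday rule: the anchor day for the 2000s is Tuesday. For year 93: 93÷12 = 7 r 9, and 9÷4 = 2, so 7+9+2 = 18.
Tuesday + 18 ≡ Saturday — that's 2093's doomsday.
In March the doomsday date is Mar 14.
Mar 6 is 8 days before Mar 14; 8 mod 7 = 1, so Saturday − 1 = Friday.

Friday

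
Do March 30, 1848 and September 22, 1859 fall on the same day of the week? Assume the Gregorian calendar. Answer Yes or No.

Yes

From Mar 30, 1848 to Sep 22, 1859 is 4193 days.
4193 mod 7 = 0, so they are the same weekday.
(Mar 30, 1848 is a Thursday; Sep 22, 1859 is a Thursday.)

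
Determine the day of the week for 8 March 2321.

Tuesday

Doomsday rule: the anchor day for the 2300s is Wednesday. For year 21: 21÷12 = 1 r 9, and 9÷4 = 2, so 1+9+2 = 12.
Wednesday + 12 ≡ Monday — that's 2321's doomsday.
In March the doomsday date is Mar 14.
Mar 8 is 6 days before Mar 14; 6 mod 7 = 6, so Monday − 6 = Tuesday.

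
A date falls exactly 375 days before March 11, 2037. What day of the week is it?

Saturday

First find the weekday of Mar 11, 2037. Doomsday rule: the anchor day for the 2000s is Tuesday. For year 37: 37÷12 = 3 r 1, and 1÷4 = 0, so 3+1+0 = 4.
Tuesday + 4 ≡ Saturday — that's 2037's doomsday.
In March the doomsday date is Mar 14.
Mar 11 is 3 days before Mar 14; 3 mod 7 = 3, so Saturday − 3 = Wednesday.
375 mod 7 = 4, so 375 days before a Wednesday is Wednesday − 4 = Saturday.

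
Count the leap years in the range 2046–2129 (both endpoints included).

Multiples of 4 in [2046,2129]: 21.
Of those, multiples of 100: 1 (not leap unless ÷400).
Multiples of 400: 0.
Leap years = 21 − 1 + 0 = 20.

20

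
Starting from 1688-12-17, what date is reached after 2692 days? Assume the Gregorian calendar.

May 1, 1696

+365 (one year) → Dec 17, 1689 (2327 left).
+365 (one year) → Dec 17, 1690 (1962 left).
+365 (one year) → Dec 17, 1691 (1597 left).
+366 (one year; includes Feb 29, 1692) → Dec 17, 1692 (1231 left).
+365 (one year) → Dec 17, 1693 (866 left).
+365 (one year) → Dec 17, 1694 (501 left).
+365 (one year) → Dec 17, 1695 (136 left).
Dec has 31 days: +15 → Jan 1, 1696 (121 left).
Jan has 31 days: +31 → Feb 1, 1696 (90 left).
Feb has 29 days: +29 → Mar 1, 1696 (61 left).
Mar has 31 days: +31 → Apr 1, 1696 (30 left).
Apr has 30 days: +30 → May 1, 1696 (0 left).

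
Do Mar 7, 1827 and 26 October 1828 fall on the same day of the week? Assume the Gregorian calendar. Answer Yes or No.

No

From Mar 7, 1827 to Oct 26, 1828 is 599 days.
599 mod 7 = 4, so they are different weekdays.
(Mar 7, 1827 is a Wednesday; Oct 26, 1828 is a Sunday.)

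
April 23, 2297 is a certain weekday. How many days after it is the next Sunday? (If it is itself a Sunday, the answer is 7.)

Apr 23, 2297 is a Friday.
From Friday to the next Sunday is 2 days.

2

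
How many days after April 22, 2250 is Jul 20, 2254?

1550

Apr 22, 2250 → Apr 22, 2251: 365 days.
Apr 22, 2251 → Apr 22, 2252: 366 days (Feb 29, 2252 is in that span).
Apr 22, 2252 → Apr 22, 2253: 365 days.
Apr 22, 2253 → Apr 22, 2254: 365 days.
Apr 22, 2254 → May 22, 2254: 30 days (April has 30).
May 22, 2254 → Jun 22, 2254: 31 days (May has 31).
Jun 22, 2254 → Jul 20, 2254: 28 days.
Total: 1550 days.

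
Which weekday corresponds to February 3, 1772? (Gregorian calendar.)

Monday

Doomsday rule: the anchor day for the 1700s is Sunday. For year 72: 72÷12 = 6 r 0, and 0÷4 = 0, so 6+0+0 = 6.
Sunday + 6 ≡ Saturday — that's 1772's doomsday.
In February the doomsday date is Feb 29 (1772 is a leap year (divisible by 4)).
Feb 3 is 26 days before Feb 29; 26 mod 7 = 5, so Saturday − 5 = Monday.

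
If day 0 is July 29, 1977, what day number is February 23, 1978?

209

Jul 29, 1977 → Aug 29, 1977: 31 days (July has 31).
Aug 29, 1977 → Sep 29, 1977: 31 days (August has 31).
Sep 29, 1977 → Oct 29, 1977: 30 days (September has 30).
Oct 29, 1977 → Nov 29, 1977: 31 days (October has 31).
Nov 29, 1977 → Dec 29, 1977: 30 days (November has 30).
Dec 29, 1977 → Jan 29, 1978: 31 days (December has 31).
Jan 29, 1978 → Feb 23, 1978: 25 days.
Total: 209 days.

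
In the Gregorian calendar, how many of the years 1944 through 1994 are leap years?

Multiples of 4 in [1944,1994]: 13.
Of those, multiples of 100: 0 (not leap unless ÷400).
Multiples of 400: 0.
Leap years = 13 − 0 + 0 = 13.

13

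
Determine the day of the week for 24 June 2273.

Tuesday

Doomsday rule: the anchor day for the 2200s is Friday. For year 73: 73÷12 = 6 r 1, and 1÷4 = 0, so 6+1+0 = 7.
Friday + 7 ≡ Friday — that's 2273's doomsday.
In June the doomsday date is Jun 6.
Jun 24 is 18 days after Jun 6; 18 mod 7 = 4, so Friday + 4 = Tuesday.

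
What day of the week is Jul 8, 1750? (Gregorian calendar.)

Wednesday

Doomsday rule: the anchor day for the 1700s is Sunday. For year 50: 50÷12 = 4 r 2, and 2÷4 = 0, so 4+2+0 = 6.
Sunday + 6 ≡ Saturday — that's 1750's doomsday.
In July the doomsday date is Jul 11.
Jul 8 is 3 days before Jul 11; 3 mod 7 = 3, so Saturday − 3 = Wednesday.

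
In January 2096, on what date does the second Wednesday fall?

January 1, 2096 is a Sunday.
The first Wednesday is therefore January 4 (3 days later).
The second Wednesday is 4 + 1×7 = January 11.

January 11, 2096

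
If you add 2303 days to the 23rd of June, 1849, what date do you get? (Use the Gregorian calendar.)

October 13, 1855

+365 (one year) → Jun 23, 1850 (1938 left).
+365 (one year) → Jun 23, 1851 (1573 left).
+366 (one year; includes Feb 29, 1852) → Jun 23, 1852 (1207 left).
+365 (one year) → Jun 23, 1853 (842 left).
+365 (one year) → Jun 23, 1854 (477 left).
+365 (one year) → Jun 23, 1855 (112 left).
Jun has 30 days: +8 → Jul 1, 1855 (104 left).
Jul has 31 days: +31 → Aug 1, 1855 (73 left).
Aug has 31 days: +31 → Sep 1, 1855 (42 left).
Sep has 30 days: +30 → Oct 1, 1855 (12 left).
+12 → Oct 13, 1855.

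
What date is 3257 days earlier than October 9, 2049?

November 8, 2040

−365 (one year) → Oct 9, 2048 (2892 left).
−366 (one year; includes Feb 29, 2048) → Oct 9, 2047 (2526 left).
−365 (one year) → Oct 9, 2046 (2161 left).
−365 (one year) → Oct 9, 2045 (1796 left).
−365 (one year) → Oct 9, 2044 (1431 left).
−366 (one year; includes Feb 29, 2044) → Oct 9, 2043 (1065 left).
−365 (one year) → Oct 9, 2042 (700 left).
−365 (one year) → Oct 9, 2041 (335 left).
−9 → Sep 30, 2041 (end of Sep, 30 days; 326 left).
−30 → Aug 31, 2041 (end of Aug, 31 days; 296 left).
−31 → Jul 31, 2041 (end of Jul, 31 days; 265 left).
−31 → Jun 30, 2041 (end of Jun, 30 days; 234 left).
−30 → May 31, 2041 (end of May, 31 days; 204 left).
−31 → Apr 30, 2041 (end of Apr, 30 days; 173 left).
−30 → Mar 31, 2041 (end of Mar, 31 days; 143 left).
−31 → Feb 28, 2041 (end of Feb, 28 days; 112 left).
−28 → Jan 31, 2041 (end of Jan, 31 days; 84 left).
−31 → Dec 31, 2040 (end of Dec, 31 days; 53 left).
−31 → Nov 30, 2040 (end of Nov, 30 days; 22 left).
−22 → Nov 8, 2040.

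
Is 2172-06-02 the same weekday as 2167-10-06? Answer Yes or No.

Yes

From Oct 6, 2167 to Jun 2, 2172 is 1701 days.
1701 mod 7 = 0, so they are the same weekday.
(Oct 6, 2167 is a Tuesday; Jun 2, 2172 is a Tuesday.)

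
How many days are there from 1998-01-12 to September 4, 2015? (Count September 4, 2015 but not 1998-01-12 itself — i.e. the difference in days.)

Jan 12, 1998 → Jan 12, 1999: 365 days.
Jan 12, 1999 → Jan 12, 2000: 365 days.
Jan 12, 2000 → Jan 12, 2001: 366 days (Feb 29, 2000 is in that span).
Jan 12, 2001 → Jan 12, 2002: 365 days.
Jan 12, 2002 → Jan 12, 2003: 365 days.
Jan 12, 2003 → Jan 12, 2004: 365 days.
Jan 12, 2004 → Jan 12, 2005: 366 days (Feb 29, 2004 is in that span).
Jan 12, 2005 → Jan 12, 2006: 365 days.
Jan 12, 2006 → Jan 12, 2007: 365 days.
Jan 12, 2007 → Jan 12, 2008: 365 days.
Jan 12, 2008 → Jan 12, 2009: 366 days (Feb 29, 2008 is in that span).
Jan 12, 2009 → Jan 12, 2010: 365 days.
Jan 12, 2010 → Jan 12, 2011: 365 days.
Jan 12, 2011 → Jan 12, 2012: 365 days.
Jan 12, 2012 → Jan 12, 2013: 366 days (Feb 29, 2012 is in that span).
Jan 12, 2013 → Jan 12, 2014: 365 days.
Jan 12, 2014 → Jan 12, 2015: 365 days.
Jan 12, 2015 → Feb 12, 2015: 31 days (January has 31).
Feb 12, 2015 → Mar 12, 2015: 28 days (February has 28).
Mar 12, 2015 → Apr 12, 2015: 31 days (March has 31).
Apr 12, 2015 → May 12, 2015: 30 days (April has 30).
May 12, 2015 → Jun 12, 2015: 31 days (May has 31).
Jun 12, 2015 → Jul 12, 2015: 30 days (June has 30).
Jul 12, 2015 → Aug 12, 2015: 31 days (July has 31).
Aug 12, 2015 → Sep 4, 2015: 23 days.
Total: 6444 days.

6444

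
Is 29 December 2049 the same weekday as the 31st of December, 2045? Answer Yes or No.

No

From Dec 31, 2045 to Dec 29, 2049 is 1459 days.
1459 mod 7 = 3, so they are different weekdays.
(Dec 31, 2045 is a Sunday; Dec 29, 2049 is a Wednesday.)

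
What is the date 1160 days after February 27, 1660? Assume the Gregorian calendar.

May 2, 1663

+366 (one year; includes Feb 29, 1660) → Feb 27, 1661 (794 left).
+365 (one year) → Feb 27, 1662 (429 left).
+365 (one year) → Feb 27, 1663 (64 left).
Feb has 28 days: +2 → Mar 1, 1663 (62 left).
Mar has 31 days: +31 → Apr 1, 1663 (31 left).
Apr has 30 days: +30 → May 1, 1663 (1 left).
+1 → May 2, 1663.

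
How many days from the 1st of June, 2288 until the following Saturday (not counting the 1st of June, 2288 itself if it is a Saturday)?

1

Jun 1, 2288 is a Friday.
From Friday to the next Saturday is 1 day.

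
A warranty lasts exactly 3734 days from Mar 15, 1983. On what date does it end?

+366 (one year; includes Feb 29, 1984) → Mar 15, 1984 (3368 left).
+365 (one year) → Mar 15, 1985 (3003 left).
+365 (one year) → Mar 15, 1986 (2638 left).
+365 (one year) → Mar 15, 1987 (2273 left).
+366 (one year; includes Feb 29, 1988) → Mar 15, 1988 (1907 left).
+365 (one year) → Mar 15, 1989 (1542 left).
+365 (one year) → Mar 15, 1990 (1177 left).
+365 (one year) → Mar 15, 1991 (812 left).
+366 (one year; includes Feb 29, 1992) → Mar 15, 1992 (446 left).
+365 (one year) → Mar 15, 1993 (81 left).
Mar has 31 days: +17 → Apr 1, 1993 (64 left).
Apr has 30 days: +30 → May 1, 1993 (34 left).
May has 31 days: +31 → Jun 1, 1993 (3 left).
+3 → Jun 4, 1993.

June 4, 1993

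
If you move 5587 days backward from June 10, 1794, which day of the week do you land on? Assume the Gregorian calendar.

Monday

First find the weekday of Jun 10, 1794. Doomsday rule: the anchor day for the 1700s is Sunday. For year 94: 94÷12 = 7 r 10, and 10÷4 = 2, so 7+10+2 = 19.
Sunday + 19 ≡ Friday — that's 1794's doomsday.
In June the doomsday date is Jun 6.
Jun 10 is 4 days after Jun 6; 4 mod 7 = 4, so Friday + 4 = Tuesday.
5587 mod 7 = 1, so 5587 days before a Tuesday is Tuesday − 1 = Monday.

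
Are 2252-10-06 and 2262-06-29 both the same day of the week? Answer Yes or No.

No

From Oct 6, 2252 to Jun 29, 2262 is 3553 days.
3553 mod 7 = 4, so they are different weekdays.
(Oct 6, 2252 is a Wednesday; Jun 29, 2262 is a Sunday.)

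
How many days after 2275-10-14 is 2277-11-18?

Oct 14, 2275 → Oct 14, 2276: 366 days (Feb 29, 2276 is in that span).
Oct 14, 2276 → Nov 14, 2276: 31 days (October has 31).
Nov 14, 2276 → Dec 14, 2276: 30 days (November has 30).
Dec 14, 2276 → Jan 14, 2277: 31 days (December has 31).
Jan 14, 2277 → Feb 14, 2277: 31 days (January has 31).
Feb 14, 2277 → Mar 14, 2277: 28 days (February has 28).
Mar 14, 2277 → Apr 14, 2277: 31 days (March has 31).
Apr 14, 2277 → May 14, 2277: 30 days (April has 30).
May 14, 2277 → Jun 14, 2277: 31 days (May has 31).
Jun 14, 2277 → Jul 14, 2277: 30 days (June has 30).
Jul 14, 2277 → Aug 14, 2277: 31 days (July has 31).
Aug 14, 2277 → Sep 14, 2277: 31 days (August has 31).
Sep 14, 2277 → Oct 14, 2277: 30 days (September has 30).
Oct 14, 2277 → Nov 14, 2277: 31 days (October has 31).
Nov 14, 2277 → Nov 18, 2277: 4 days.
Total: 766 days.

766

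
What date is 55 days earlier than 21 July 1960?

May 27, 1960

−21 → Jun 30, 1960 (end of Jun, 30 days; 34 left).
−30 → May 31, 1960 (end of May, 31 days; 4 left).
−4 → May 27, 1960.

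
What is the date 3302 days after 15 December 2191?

+366 (one year; includes Feb 29, 2192) → Dec 15, 2192 (2936 left).
+365 (one year) → Dec 15, 2193 (2571 left).
+365 (one year) → Dec 15, 2194 (2206 left).
+365 (one year) → Dec 15, 2195 (1841 left).
+366 (one year; includes Feb 29, 2196) → Dec 15, 2196 (1475 left).
+365 (one year) → Dec 15, 2197 (1110 left).
+365 (one year) → Dec 15, 2198 (745 left).
+365 (one year) → Dec 15, 2199 (380 left).
Dec has 31 days: +17 → Jan 1, 2200 (363 left).
Jan has 31 days: +31 → Feb 1, 2200 (332 left).
Feb has 28 days: +28 → Mar 1, 2200 (304 left).
Mar has 31 days: +31 → Apr 1, 2200 (273 left).
Apr has 30 days: +30 → May 1, 2200 (243 left).
May has 31 days: +31 → Jun 1, 2200 (212 left).
Jun has 30 days: +30 → Jul 1, 2200 (182 left).
Jul has 31 days: +31 → Aug 1, 2200 (151 left).
Aug has 31 days: +31 → Sep 1, 2200 (120 left).
Sep has 30 days: +30 → Oct 1, 2200 (90 left).
Oct has 31 days: +31 → Nov 1, 2200 (59 left).
Nov has 30 days: +30 → Dec 1, 2200 (29 left).
+29 → Dec 30, 2200.

December 30, 2200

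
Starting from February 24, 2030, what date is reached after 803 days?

+365 (one year) → Feb 24, 2031 (438 left).
+365 (one year) → Feb 24, 2032 (73 left).
Feb has 29 days: +6 → Mar 1, 2032 (67 left).
Mar has 31 days: +31 → Apr 1, 2032 (36 left).
Apr has 30 days: +30 → May 1, 2032 (6 left).
+6 → May 7, 2032.

May 7, 2032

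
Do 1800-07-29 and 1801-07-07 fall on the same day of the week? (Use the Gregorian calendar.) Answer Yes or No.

Yes

From Jul 29, 1800 to Jul 7, 1801 is 343 days.
343 mod 7 = 0, so they are the same weekday.
(Jul 29, 1800 is a Tuesday; Jul 7, 1801 is a Tuesday.)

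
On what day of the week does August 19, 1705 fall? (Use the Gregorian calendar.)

Doomsday rule: the anchor day for the 1700s is Sunday. For year 05: 5÷12 = 0 r 5, and 5÷4 = 1, so 0+5+1 = 6.
Sunday + 6 ≡ Saturday — that's 1705's doomsday.
In August the doomsday date is Aug 8.
Aug 19 is 11 days after Aug 8; 11 mod 7 = 4, so Saturday + 4 = Wednesday.

Wednesday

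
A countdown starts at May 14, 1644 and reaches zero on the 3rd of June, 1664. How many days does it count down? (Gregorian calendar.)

7325

May 14, 1644 → May 14, 1645: 365 days.
May 14, 1645 → May 14, 1646: 365 days.
May 14, 1646 → May 14, 1647: 365 days.
May 14, 1647 → May 14, 1648: 366 days (Feb 29, 1648 is in that span).
May 14, 1648 → May 14, 1649: 365 days.
May 14, 1649 → May 14, 1650: 365 days.
May 14, 1650 → May 14, 1651: 365 days.
May 14, 1651 → May 14, 1652: 366 days (Feb 29, 1652 is in that span).
May 14, 1652 → May 14, 1653: 365 days.
May 14, 1653 → May 14, 1654: 365 days.
May 14, 1654 → May 14, 1655: 365 days.
May 14, 1655 → May 14, 1656: 366 days (Feb 29, 1656 is in that span).
May 14, 1656 → May 14, 1657: 365 days.
May 14, 1657 → May 14, 1658: 365 days.
May 14, 1658 → May 14, 1659: 365 days.
May 14, 1659 → May 14, 1660: 366 days (Feb 29, 1660 is in that span).
May 14, 1660 → May 14, 1661: 365 days.
May 14, 1661 → May 14, 1662: 365 days.
May 14, 1662 → May 14, 1663: 365 days.
May 14, 1663 → Jun 14, 1663: 31 days (May has 31).
Jun 14, 1663 → Jul 14, 1663: 30 days (June has 30).
Jul 14, 1663 → Aug 14, 1663: 31 days (July has 31).
Aug 14, 1663 → Sep 14, 1663: 31 days (August has 31).
Sep 14, 1663 → Oct 14, 1663: 30 days (September has 30).
Oct 14, 1663 → Nov 14, 1663: 31 days (October has 31).
Nov 14, 1663 → Dec 14, 1663: 30 days (November has 30).
Dec 14, 1663 → Jan 14, 1664: 31 days (December has 31).
Jan 14, 1664 → Feb 14, 1664: 31 days (January has 31).
Feb 14, 1664 → Mar 14, 1664: 29 days (February has 29).
Mar 14, 1664 → Apr 14, 1664: 31 days (March has 31).
Apr 14, 1664 → May 14, 1664: 30 days (April has 30).
May 14, 1664 → Jun 3, 1664: 20 days.
Total: 7325 days.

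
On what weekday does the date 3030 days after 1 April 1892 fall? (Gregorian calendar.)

Thursday

Apr 1, 1892 is a Friday.
3030 mod 7 = 6, so 3030 days after a Friday is Friday + 6 = Thursday.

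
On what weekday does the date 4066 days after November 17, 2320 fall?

Tuesday

Nov 17, 2320 is a Wednesday.
4066 mod 7 = 6, so 4066 days after a Wednesday is Wednesday + 6 = Tuesday.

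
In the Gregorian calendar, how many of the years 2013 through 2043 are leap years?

7

Multiples of 4 in [2013,2043]: 7.
Of those, multiples of 100: 0 (not leap unless ÷400).
Multiples of 400: 0.
Leap years = 7 − 0 + 0 = 7.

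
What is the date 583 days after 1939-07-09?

February 11, 1941

+366 (one year; includes Feb 29, 1940) → Jul 9, 1940 (217 left).
Jul has 31 days: +23 → Aug 1, 1940 (194 left).
Aug has 31 days: +31 → Sep 1, 1940 (163 left).
Sep has 30 days: +30 → Oct 1, 1940 (133 left).
Oct has 31 days: +31 → Nov 1, 1940 (102 left).
Nov has 30 days: +30 → Dec 1, 1940 (72 left).
Dec has 31 days: +31 → Jan 1, 1941 (41 left).
Jan has 31 days: +31 → Feb 1, 1941 (10 left).
+10 → Feb 11, 1941.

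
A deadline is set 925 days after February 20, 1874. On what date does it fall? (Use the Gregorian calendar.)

+365 (one year) → Feb 20, 1875 (560 left).
+365 (one year) → Feb 20, 1876 (195 left).
Feb has 29 days: +10 → Mar 1, 1876 (185 left).
Mar has 31 days: +31 → Apr 1, 1876 (154 left).
Apr has 30 days: +30 → May 1, 1876 (124 left).
May has 31 days: +31 → Jun 1, 1876 (93 left).
Jun has 30 days: +30 → Jul 1, 1876 (63 left).
Jul has 31 days: +31 → Aug 1, 1876 (32 left).
Aug has 31 days: +31 → Sep 1, 1876 (1 left).
+1 → Sep 2, 1876.

September 2, 1876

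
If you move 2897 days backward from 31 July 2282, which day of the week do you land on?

First find the weekday of Jul 31, 2282. Doomsday rule: the anchor day for the 2200s is Friday. For year 82: 82÷12 = 6 r 10, and 10÷4 = 2, so 6+10+2 = 18.
Friday + 18 ≡ Tuesday — that's 2282's doomsday.
In July the doomsday date is Jul 11.
Jul 31 is 20 days after Jul 11; 20 mod 7 = 6, so Tuesday + 6 = Monday.
2897 mod 7 = 6, so 2897 days before a Monday is Monday − 6 = Tuesday.

Tuesday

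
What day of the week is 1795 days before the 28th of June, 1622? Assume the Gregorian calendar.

Saturday

Jun 28, 1622 is a Tuesday.
1795 mod 7 = 3, so 1795 days before a Tuesday is Tuesday − 3 = Saturday.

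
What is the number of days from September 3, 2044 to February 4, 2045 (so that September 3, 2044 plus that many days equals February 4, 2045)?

154

Sep 3, 2044 → Oct 3, 2044: 30 days (September has 30).
Oct 3, 2044 → Nov 3, 2044: 31 days (October has 31).
Nov 3, 2044 → Dec 3, 2044: 30 days (November has 30).
Dec 3, 2044 → Jan 3, 2045: 31 days (December has 31).
Jan 3, 2045 → Feb 3, 2045: 31 days (January has 31).
Feb 3, 2045 → Feb 4, 2045: 1 days.
Total: 154 days.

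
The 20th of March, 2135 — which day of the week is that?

Doomsday rule: the anchor day for the 2100s is Sunday. For year 35: 35÷12 = 2 r 11, and 11÷4 = 2, so 2+11+2 = 15.
Sunday + 15 ≡ Monday — that's 2135's doomsday.
In March the doomsday date is Mar 14.
Mar 20 is 6 days after Mar 14; 6 mod 7 = 6, so Monday + 6 = Sunday.

Sunday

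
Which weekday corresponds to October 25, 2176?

Friday

Doomsday rule: the anchor day for the 2100s is Sunday. For year 76: 76÷12 = 6 r 4, and 4÷4 = 1, so 6+4+1 = 11.
Sunday + 11 ≡ Thursday — that's 2176's doomsday.
In October the doomsday date is Oct 10.
Oct 25 is 15 days after Oct 10; 15 mod 7 = 1, so Thursday + 1 = Friday.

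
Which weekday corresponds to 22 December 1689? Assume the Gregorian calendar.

Doomsday rule: the anchor day for the 1600s is Tuesday. For year 89: 89÷12 = 7 r 5, and 5÷4 = 1, so 7+5+1 = 13.
Tuesday + 13 ≡ Monday — that's 1689's doomsday.
In December the doomsday date is Dec 12.
Dec 22 is 10 days after Dec 12; 10 mod 7 = 3, so Monday + 3 = Thursday.

Thursday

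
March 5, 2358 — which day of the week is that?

Wednesday

Doomsday rule: the anchor day for the 2300s is Wednesday. For year 58: 58÷12 = 4 r 10, and 10÷4 = 2, so 4+10+2 = 16.
Wednesday + 16 ≡ Friday — that's 2358's doomsday.
In March the doomsday date is Mar 14.
Mar 5 is 9 days before Mar 14; 9 mod 7 = 2, so Friday − 2 = Wednesday.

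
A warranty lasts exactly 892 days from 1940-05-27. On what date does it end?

+365 (one year) → May 27, 1941 (527 left).
+365 (one year) → May 27, 1942 (162 left).
May has 31 days: +5 → Jun 1, 1942 (157 left).
Jun has 30 days: +30 → Jul 1, 1942 (127 left).
Jul has 31 days: +31 → Aug 1, 1942 (96 left).
Aug has 31 days: +31 → Sep 1, 1942 (65 left).
Sep has 30 days: +30 → Oct 1, 1942 (35 left).
Oct has 31 days: +31 → Nov 1, 1942 (4 left).
+4 → Nov 5, 1942.

November 5, 1942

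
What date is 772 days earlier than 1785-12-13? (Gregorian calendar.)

−365 (one year) → Dec 13, 1784 (407 left).
−366 (one year; includes Feb 29, 1784) → Dec 13, 1783 (41 left).
−13 → Nov 30, 1783 (end of Nov, 30 days; 28 left).
−28 → Nov 2, 1783.

November 2, 1783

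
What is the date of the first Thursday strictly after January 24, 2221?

January 25, 2221

Jan 24, 2221 is a Wednesday.
From Wednesday to the next Thursday is 1 day.
Jan 24, 2221 + 1 = Jan 25, 2221.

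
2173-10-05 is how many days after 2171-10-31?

705

Oct 31, 2171 → Oct 31, 2172: 366 days (Feb 29, 2172 is in that span).
Oct 31, 2172 → Nov 30, 2172: 30 days (October has 31).
Nov 30, 2172 → Dec 30, 2172: 30 days (November has 30).
Dec 30, 2172 → Jan 30, 2173: 31 days (December has 31).
Jan 30, 2173 → Feb 28, 2173: 29 days (January has 31).
Feb 28, 2173 → Mar 28, 2173: 28 days (February has 28).
Mar 28, 2173 → Apr 28, 2173: 31 days (March has 31).
Apr 28, 2173 → May 28, 2173: 30 days (April has 30).
May 28, 2173 → Jun 28, 2173: 31 days (May has 31).
Jun 28, 2173 → Jul 28, 2173: 30 days (June has 30).
Jul 28, 2173 → Aug 28, 2173: 31 days (July has 31).
Aug 28, 2173 → Sep 28, 2173: 31 days (August has 31).
Sep 28, 2173 → Oct 5, 2173: 7 days.
Total: 705 days.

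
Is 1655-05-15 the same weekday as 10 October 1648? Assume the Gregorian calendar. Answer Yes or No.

From Oct 10, 1648 to May 15, 1655 is 2408 days.
2408 mod 7 = 0, so they are the same weekday.
(Oct 10, 1648 is a Saturday; May 15, 1655 is a Saturday.)

Yes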